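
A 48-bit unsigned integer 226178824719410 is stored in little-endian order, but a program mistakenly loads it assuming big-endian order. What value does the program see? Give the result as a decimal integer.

226178824719410 in 48-bit hexadecimal is 0xCDB55C80CC32.
Stored little-endian, the bytes at ascending addresses are 32 CC 80 5C B5 CD.
Read back as big-endian, the last byte is least significant, giving 0x32CC805CB5CD.
0x32CC805CB5CD = 55853908276685.

55853908276685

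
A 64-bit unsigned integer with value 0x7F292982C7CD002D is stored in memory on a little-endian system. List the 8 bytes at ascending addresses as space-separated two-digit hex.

Split into bytes (most-significant first): 7F 29 29 82 C7 CD 00 2D.
Little-endian stores the least-significant byte at the lowest address.
So at ascending addresses the bytes are 2D 00 CD C7 82 29 29 7F.

2D 00 CD C7 82 29 29 7F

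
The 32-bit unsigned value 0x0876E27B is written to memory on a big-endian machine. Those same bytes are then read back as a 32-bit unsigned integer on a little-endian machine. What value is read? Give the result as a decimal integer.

Stored big-endian, the bytes at ascending addresses are 08 76 E2 7B.
Read back as little-endian, the first byte is least significant, giving 0x7BE27608.
0x7BE27608 = 2078438920.

2078438920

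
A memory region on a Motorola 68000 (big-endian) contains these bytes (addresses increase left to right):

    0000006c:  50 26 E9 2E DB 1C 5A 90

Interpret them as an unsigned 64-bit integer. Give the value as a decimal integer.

5775559959603075728

Big-endian stores the most-significant byte at the lowest address.
The bytes are already most-significant first: 0x5026E92EDB1C5A90.
0x5026E92EDB1C5A90 = 5775559959603075728.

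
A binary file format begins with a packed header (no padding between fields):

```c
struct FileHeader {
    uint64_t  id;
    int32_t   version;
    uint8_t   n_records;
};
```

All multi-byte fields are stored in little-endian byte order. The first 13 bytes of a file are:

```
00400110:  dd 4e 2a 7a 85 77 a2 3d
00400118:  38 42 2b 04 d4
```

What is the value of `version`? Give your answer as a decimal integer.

`version` follows `id` (8 bytes), so it starts at byte offset 8 and occupies 4 bytes.
Bytes at offsets 8..11: 38 42 2B 04.
In little-endian order the low byte comes first in memory.
Reassemble most-significant byte first: 04 2B 42 38 → 0x042B4238.
0x042B4238 = 69943864.

69943864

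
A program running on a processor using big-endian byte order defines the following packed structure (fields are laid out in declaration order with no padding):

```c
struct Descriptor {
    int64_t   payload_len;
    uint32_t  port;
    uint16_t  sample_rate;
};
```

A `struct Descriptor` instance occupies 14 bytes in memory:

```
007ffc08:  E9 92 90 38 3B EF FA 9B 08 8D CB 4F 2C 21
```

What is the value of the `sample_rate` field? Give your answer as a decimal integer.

`sample_rate` follows `payload_len` (8 B), `port` (4 B), so it starts at offset 8 + 4 = 12 and occupies 2 bytes.
Bytes at offsets 12..13: 2C 21.
In big-endian order the high byte comes first in memory.
The bytes are already most-significant first: 0x2C21.
0x2C21 = 11297.

11297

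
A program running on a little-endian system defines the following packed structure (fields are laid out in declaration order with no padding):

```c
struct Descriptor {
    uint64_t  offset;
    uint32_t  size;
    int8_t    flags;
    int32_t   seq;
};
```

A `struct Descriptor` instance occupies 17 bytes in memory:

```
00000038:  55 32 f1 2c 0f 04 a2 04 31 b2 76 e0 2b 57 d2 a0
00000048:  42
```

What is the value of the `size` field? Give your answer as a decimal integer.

`size` follows `offset` (8 bytes), so it starts at byte offset 8 and occupies 4 bytes.
Bytes at offsets 8..11: 31 B2 76 E0.
Little-endian: lowest address holds the least-significant byte.
Reassemble most-significant byte first: E0 76 B2 31 → 0xE076B231.
0xE076B231 = 3765875249.

3765875249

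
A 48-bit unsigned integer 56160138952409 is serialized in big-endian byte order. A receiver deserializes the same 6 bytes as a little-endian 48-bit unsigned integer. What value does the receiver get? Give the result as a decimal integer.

239685512008499

56160138952409 in 48-bit hexadecimal is 0x3313CD21FED9.
Stored big-endian, the bytes at ascending addresses are 33 13 CD 21 FE D9.
Read back as little-endian, the first byte is least significant, giving 0xD9FE21CD1333.
0xD9FE21CD1333 = 239685512008499.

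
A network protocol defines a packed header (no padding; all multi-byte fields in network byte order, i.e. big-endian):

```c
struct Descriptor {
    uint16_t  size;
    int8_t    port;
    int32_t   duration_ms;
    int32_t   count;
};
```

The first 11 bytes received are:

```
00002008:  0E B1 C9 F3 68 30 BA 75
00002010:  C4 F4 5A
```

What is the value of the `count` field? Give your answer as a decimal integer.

1975841882

`count` follows `size` (2 B), `port` (1 B), `duration_ms` (4 B), so it starts at offset 2 + 1 + 4 = 7 and occupies 4 bytes.
Bytes at offsets 7..10: 75 C4 F4 5A.
Big-endian stores the most-significant byte at the lowest address.
The bytes are already most-significant first: 0x75C4F45A.
0x75C4F45A = 1975841882.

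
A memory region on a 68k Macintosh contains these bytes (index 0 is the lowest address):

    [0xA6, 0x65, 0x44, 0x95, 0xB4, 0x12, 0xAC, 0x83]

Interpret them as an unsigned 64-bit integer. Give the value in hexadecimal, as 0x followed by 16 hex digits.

In big-endian order the high byte comes first in memory.
The bytes are already most-significant first: 0xA6654495B412AC83.

0xA6654495B412AC83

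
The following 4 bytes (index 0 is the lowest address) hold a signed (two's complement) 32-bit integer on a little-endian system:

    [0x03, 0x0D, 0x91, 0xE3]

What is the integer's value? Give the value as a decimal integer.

Little-endian stores the least-significant byte at the lowest address.
Reassemble most-significant byte first: E3 91 0D 03 → 0xE3910D03.
Top bit is set, so as a signed 32-bit value this is 0xE3910D03 − 2^32 = -477033213.

-477033213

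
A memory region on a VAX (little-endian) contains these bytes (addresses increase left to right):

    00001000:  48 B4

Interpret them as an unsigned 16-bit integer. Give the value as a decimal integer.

Little-endian: lowest address holds the least-significant byte.
Reassemble most-significant byte first: B4 48 → 0xB448.
0xB448 = 46152.

46152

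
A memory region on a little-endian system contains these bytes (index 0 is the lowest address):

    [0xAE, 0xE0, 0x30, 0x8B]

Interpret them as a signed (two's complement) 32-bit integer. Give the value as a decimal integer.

Little-endian: lowest address holds the least-significant byte.
Reassemble most-significant byte first: 8B 30 E0 AE → 0x8B30E0AE.
Top bit is set, so as a signed 32-bit value this is 0x8B30E0AE − 2^32 = -1959731026.

-1959731026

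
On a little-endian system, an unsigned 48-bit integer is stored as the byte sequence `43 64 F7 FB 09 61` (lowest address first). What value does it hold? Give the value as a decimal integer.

106695509894211

Little-endian: lowest address holds the least-significant byte.
Reassemble most-significant byte first: 61 09 FB F7 64 43 → 0x6109FBF76443.
0x6109FBF76443 = 106695509894211.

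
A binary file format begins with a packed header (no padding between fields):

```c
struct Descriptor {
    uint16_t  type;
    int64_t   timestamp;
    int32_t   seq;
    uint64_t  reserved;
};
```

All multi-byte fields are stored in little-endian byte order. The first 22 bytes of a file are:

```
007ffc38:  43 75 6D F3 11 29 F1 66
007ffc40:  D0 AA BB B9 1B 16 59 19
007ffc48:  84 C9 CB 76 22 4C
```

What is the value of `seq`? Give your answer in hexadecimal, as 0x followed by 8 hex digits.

0x161BB9BB

`seq` follows `type` (2 B), `timestamp` (8 B), so it starts at offset 2 + 8 = 10 and occupies 4 bytes.
Bytes at offsets 10..13: BB B9 1B 16.
In little-endian order the low byte comes first in memory.
Reassemble most-significant byte first: 16 1B B9 BB → 0x161BB9BB.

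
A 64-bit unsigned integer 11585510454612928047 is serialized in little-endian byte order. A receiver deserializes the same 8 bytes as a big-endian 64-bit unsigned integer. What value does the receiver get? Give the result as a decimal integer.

3397621996660508832

11585510454612928047 in 64-bit hexadecimal is 0xA0C8006034C7262F.
Stored little-endian, the bytes at ascending addresses are 2F 26 C7 34 60 00 C8 A0.
Read back as big-endian, the last byte is least significant, giving 0x2F26C7346000C8A0.
0x2F26C7346000C8A0 = 3397621996660508832.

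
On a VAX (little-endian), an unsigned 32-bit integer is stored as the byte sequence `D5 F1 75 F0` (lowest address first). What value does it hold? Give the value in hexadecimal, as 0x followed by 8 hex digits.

Little-endian stores the least-significant byte at the lowest address.
Reassemble most-significant byte first: F0 75 F1 D5 → 0xF075F1D5.

0xF075F1D5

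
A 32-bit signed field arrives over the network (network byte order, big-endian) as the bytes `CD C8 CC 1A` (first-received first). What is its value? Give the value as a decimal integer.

-842478566

In big-endian order the high byte comes first in memory.
The bytes are already most-significant first: 0xCDC8CC1A.
Top bit is set, so as a signed 32-bit value this is 0xCDC8CC1A − 2^32 = -842478566.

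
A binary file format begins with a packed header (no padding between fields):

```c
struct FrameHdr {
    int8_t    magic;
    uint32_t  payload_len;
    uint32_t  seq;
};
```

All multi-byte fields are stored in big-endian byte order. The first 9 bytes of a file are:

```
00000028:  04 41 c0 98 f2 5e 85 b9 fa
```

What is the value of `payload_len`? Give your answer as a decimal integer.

1103141106

`payload_len` follows `magic` (1 byte), so it starts at byte offset 1 and occupies 4 bytes.
Bytes at offsets 1..4: 41 C0 98 F2.
Big-endian stores the most-significant byte at the lowest address.
The bytes are already most-significant first: 0x41C098F2.
0x41C098F2 = 1103141106.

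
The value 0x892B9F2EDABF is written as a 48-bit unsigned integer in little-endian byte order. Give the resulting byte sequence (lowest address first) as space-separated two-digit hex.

BF DA 2E 9F 2B 89

Split into bytes (most-significant first): 89 2B 9F 2E DA BF.
Little-endian: lowest address holds the least-significant byte.
So at ascending addresses the bytes are BF DA 2E 9F 2B 89.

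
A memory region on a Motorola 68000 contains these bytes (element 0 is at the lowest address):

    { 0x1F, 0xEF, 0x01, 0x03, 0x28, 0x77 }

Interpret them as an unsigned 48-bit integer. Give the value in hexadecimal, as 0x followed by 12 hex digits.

Big-endian: lowest address holds the most-significant byte.
The bytes are already most-significant first: 0x1FEF01032877.

0x1FEF01032877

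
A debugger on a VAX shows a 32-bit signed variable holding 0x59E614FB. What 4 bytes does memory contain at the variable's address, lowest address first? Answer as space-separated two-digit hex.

Split into bytes (most-significant first): 59 E6 14 FB.
In little-endian order the low byte comes first in memory.
So at ascending addresses the bytes are FB 14 E6 59.

FB 14 E6 59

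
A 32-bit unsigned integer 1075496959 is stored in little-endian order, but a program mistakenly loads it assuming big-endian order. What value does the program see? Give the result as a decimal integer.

4291238464

1075496959 in 32-bit hexadecimal is 0x401AC7FF.
Stored little-endian, the bytes at ascending addresses are FF C7 1A 40.
Read back as big-endian, the last byte is least significant, giving 0xFFC71A40.
0xFFC71A40 = 4291238464.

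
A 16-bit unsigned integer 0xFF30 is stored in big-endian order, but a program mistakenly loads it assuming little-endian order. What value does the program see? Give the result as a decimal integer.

12543

Stored big-endian, the bytes at ascending addresses are FF 30.
Read back as little-endian, the first byte is least significant, giving 0x30FF.
0x30FF = 12543.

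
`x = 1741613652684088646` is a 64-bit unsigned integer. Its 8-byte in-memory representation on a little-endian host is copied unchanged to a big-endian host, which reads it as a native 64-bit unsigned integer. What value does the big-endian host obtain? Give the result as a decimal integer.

1741613652684088646 in 64-bit hexadecimal is 0x182B7463C034A546.
Stored little-endian, the bytes at ascending addresses are 46 A5 34 C0 63 74 2B 18.
Read back as big-endian, the last byte is least significant, giving 0x46A534C063742B18.
0x46A534C063742B18 = 5090532954719136536.

5090532954719136536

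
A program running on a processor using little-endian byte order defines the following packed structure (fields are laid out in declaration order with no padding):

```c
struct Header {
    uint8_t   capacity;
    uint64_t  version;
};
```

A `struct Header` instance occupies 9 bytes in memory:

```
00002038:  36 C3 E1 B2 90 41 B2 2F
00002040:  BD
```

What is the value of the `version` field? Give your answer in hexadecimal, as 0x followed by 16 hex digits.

0xBD2FB24190B2E1C3

`version` follows `capacity` (1 byte), so it starts at byte offset 1 and occupies 8 bytes.
Bytes at offsets 1..8: C3 E1 B2 90 41 B2 2F BD.
In little-endian order the low byte comes first in memory.
Reassemble most-significant byte first: BD 2F B2 41 90 B2 E1 C3 → 0xBD2FB24190B2E1C3.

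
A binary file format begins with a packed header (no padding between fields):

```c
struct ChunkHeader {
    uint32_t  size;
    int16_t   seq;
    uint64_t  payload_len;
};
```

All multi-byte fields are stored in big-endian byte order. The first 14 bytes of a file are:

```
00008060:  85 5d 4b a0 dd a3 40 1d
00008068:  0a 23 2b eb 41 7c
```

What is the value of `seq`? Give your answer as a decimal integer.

-8797

`seq` follows `size` (4 bytes), so it starts at byte offset 4 and occupies 2 bytes.
Bytes at offsets 4..5: DD A3.
In big-endian order the high byte comes first in memory.
The bytes are already most-significant first: 0xDDA3.
Top bit is set, so as a signed 16-bit value this is 0xDDA3 − 2^16 = -8797.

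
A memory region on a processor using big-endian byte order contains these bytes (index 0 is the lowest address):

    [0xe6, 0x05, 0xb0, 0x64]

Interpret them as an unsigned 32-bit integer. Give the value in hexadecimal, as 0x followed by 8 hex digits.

0xE605B064

Big-endian: lowest address holds the most-significant byte.
The bytes are already most-significant first: 0xE605B064.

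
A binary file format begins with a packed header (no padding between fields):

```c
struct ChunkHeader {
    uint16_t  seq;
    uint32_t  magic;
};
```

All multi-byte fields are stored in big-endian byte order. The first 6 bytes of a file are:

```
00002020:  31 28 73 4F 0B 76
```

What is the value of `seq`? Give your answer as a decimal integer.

`seq` is the first field, at byte offset 0, occupying 2 bytes.
Bytes at offsets 0..1: 31 28.
Big-endian: lowest address holds the most-significant byte.
The bytes are already most-significant first: 0x3128.
0x3128 = 12584.

12584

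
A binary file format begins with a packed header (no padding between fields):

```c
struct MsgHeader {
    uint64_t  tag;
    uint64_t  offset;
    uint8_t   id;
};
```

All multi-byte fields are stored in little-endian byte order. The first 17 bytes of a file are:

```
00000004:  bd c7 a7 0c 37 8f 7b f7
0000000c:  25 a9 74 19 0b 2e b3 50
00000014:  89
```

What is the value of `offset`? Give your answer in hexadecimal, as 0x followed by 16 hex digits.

`offset` follows `tag` (8 bytes), so it starts at byte offset 8 and occupies 8 bytes.
Bytes at offsets 8..15: 25 A9 74 19 0B 2E B3 50.
Little-endian: lowest address holds the least-significant byte.
Reassemble most-significant byte first: 50 B3 2E 0B 19 74 A9 25 → 0x50B32E0B1974A925.

0x50B32E0B1974A925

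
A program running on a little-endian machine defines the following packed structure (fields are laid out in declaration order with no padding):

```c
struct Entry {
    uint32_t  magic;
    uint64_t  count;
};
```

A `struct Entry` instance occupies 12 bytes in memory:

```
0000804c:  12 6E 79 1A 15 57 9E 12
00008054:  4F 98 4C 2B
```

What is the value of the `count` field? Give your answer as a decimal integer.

`count` follows `magic` (4 bytes), so it starts at byte offset 4 and occupies 8 bytes.
Bytes at offsets 4..11: 15 57 9E 12 4F 98 4C 2B.
Little-endian: lowest address holds the least-significant byte.
Reassemble most-significant byte first: 2B 4C 98 4F 12 9E 57 15 → 0x2B4C984F129E5715.
0x2B4C984F129E5715 = 3120036107243116309.

3120036107243116309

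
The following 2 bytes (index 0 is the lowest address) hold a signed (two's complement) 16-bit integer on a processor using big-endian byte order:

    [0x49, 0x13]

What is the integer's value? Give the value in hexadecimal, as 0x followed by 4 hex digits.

Big-endian stores the most-significant byte at the lowest address.
The bytes are already most-significant first: 0x4913.

0x4913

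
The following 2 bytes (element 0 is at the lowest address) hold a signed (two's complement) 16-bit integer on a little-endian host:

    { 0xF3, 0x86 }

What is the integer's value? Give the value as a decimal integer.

-30989

Little-endian stores the least-significant byte at the lowest address.
Reassemble most-significant byte first: 86 F3 → 0x86F3.
Top bit is set, so as a signed 16-bit value this is 0x86F3 − 2^16 = -30989.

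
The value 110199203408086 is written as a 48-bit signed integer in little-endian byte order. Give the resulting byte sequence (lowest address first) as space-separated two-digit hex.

110199203408086 in hexadecimal, padded to 48 bits, is 0x6439C05FA8D6.
Split into bytes (most-significant first): 64 39 C0 5F A8 D6.
Little-endian stores the least-significant byte at the lowest address.
So at ascending addresses the bytes are D6 A8 5F C0 39 64.

D6 A8 5F C0 39 64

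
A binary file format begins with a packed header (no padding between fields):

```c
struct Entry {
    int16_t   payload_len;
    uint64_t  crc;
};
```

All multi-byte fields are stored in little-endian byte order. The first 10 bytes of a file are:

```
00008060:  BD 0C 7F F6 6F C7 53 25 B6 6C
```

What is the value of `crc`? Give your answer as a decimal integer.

`crc` follows `payload_len` (2 bytes), so it starts at byte offset 2 and occupies 8 bytes.
Bytes at offsets 2..9: 7F F6 6F C7 53 25 B6 6C.
Little-endian: lowest address holds the least-significant byte.
Reassemble most-significant byte first: 6C B6 25 53 C7 6F F6 7F → 0x6CB62553C76FF67F.
0x6CB62553C76FF67F = 7833489643616073343.

7833489643616073343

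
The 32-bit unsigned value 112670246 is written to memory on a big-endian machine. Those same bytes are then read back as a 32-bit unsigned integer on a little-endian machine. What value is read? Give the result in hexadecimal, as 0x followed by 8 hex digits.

0x2636B706

112670246 in 32-bit hexadecimal is 0x06B73626.
Stored big-endian, the bytes at ascending addresses are 06 B7 36 26.
Read back as little-endian, the first byte is least significant, giving 0x2636B706.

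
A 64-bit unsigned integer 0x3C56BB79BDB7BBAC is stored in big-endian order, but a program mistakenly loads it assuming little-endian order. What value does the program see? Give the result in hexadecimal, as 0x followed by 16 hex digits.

0xACBBB7BD79BB563C

Stored big-endian, the bytes at ascending addresses are 3C 56 BB 79 BD B7 BB AC.
Read back as little-endian, the first byte is least significant, giving 0xACBBB7BD79BB563C.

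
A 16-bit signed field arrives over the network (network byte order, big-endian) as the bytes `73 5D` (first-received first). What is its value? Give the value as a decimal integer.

29533

Big-endian stores the most-significant byte at the lowest address.
The bytes are already most-significant first: 0x735D.
0x735D = 29533.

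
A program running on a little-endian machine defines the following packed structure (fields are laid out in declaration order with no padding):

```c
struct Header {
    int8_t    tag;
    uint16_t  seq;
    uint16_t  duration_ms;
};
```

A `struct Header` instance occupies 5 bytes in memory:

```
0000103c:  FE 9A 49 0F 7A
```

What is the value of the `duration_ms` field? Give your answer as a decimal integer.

`duration_ms` follows `tag` (1 B), `seq` (2 B), so it starts at offset 1 + 2 = 3 and occupies 2 bytes.
Bytes at offsets 3..4: 0F 7A.
In little-endian order the low byte comes first in memory.
Reassemble most-significant byte first: 7A 0F → 0x7A0F.
0x7A0F = 31247.

31247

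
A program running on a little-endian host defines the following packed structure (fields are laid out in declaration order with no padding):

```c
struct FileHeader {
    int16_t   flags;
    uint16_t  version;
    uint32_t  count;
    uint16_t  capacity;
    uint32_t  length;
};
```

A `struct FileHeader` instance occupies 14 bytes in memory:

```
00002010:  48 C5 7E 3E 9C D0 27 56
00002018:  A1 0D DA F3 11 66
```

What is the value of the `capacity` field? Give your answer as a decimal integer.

3489

`capacity` follows `flags` (2 B), `version` (2 B), `count` (4 B), so it starts at offset 2 + 2 + 4 = 8 and occupies 2 bytes.
Bytes at offsets 8..9: A1 0D.
Little-endian stores the least-significant byte at the lowest address.
Reassemble most-significant byte first: 0D A1 → 0x0DA1.
0x0DA1 = 3489.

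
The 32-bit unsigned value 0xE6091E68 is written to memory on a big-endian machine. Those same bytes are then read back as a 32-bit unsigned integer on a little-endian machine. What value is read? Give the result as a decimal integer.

Stored big-endian, the bytes at ascending addresses are E6 09 1E 68.
Read back as little-endian, the first byte is least significant, giving 0x681E09E6.
0x681E09E6 = 1746799078.

1746799078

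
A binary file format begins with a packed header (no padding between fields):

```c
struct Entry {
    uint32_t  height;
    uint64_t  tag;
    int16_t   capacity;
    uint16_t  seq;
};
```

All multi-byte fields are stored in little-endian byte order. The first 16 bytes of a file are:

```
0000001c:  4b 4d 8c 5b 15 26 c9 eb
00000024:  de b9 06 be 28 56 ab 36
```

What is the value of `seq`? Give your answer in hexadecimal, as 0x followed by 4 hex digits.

`seq` follows `height` (4 B), `tag` (8 B), `capacity` (2 B), so it starts at offset 4 + 8 + 2 = 14 and occupies 2 bytes.
Bytes at offsets 14..15: AB 36.
Little-endian stores the least-significant byte at the lowest address.
Reassemble most-significant byte first: 36 AB → 0x36AB.

0x36AB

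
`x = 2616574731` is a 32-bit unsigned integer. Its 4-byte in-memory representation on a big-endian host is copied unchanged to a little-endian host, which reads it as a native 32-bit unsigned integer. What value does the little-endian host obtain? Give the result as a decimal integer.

197391771

2616574731 in 32-bit hexadecimal is 0x9BF5C30B.
Stored big-endian, the bytes at ascending addresses are 9B F5 C3 0B.
Read back as little-endian, the first byte is least significant, giving 0x0BC3F59B.
0x0BC3F59B = 197391771.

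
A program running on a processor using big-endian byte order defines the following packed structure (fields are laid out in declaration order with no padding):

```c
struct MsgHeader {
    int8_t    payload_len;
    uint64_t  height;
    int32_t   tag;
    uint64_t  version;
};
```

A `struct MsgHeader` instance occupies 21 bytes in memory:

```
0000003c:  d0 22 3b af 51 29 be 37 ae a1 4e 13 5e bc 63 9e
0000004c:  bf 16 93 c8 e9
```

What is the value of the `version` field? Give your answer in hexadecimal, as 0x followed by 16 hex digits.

0xBC639EBF1693C8E9

`version` follows `payload_len` (1 B), `height` (8 B), `tag` (4 B), so it starts at offset 1 + 8 + 4 = 13 and occupies 8 bytes.
Bytes at offsets 13..20: BC 63 9E BF 16 93 C8 E9.
In big-endian order the high byte comes first in memory.
The bytes are already most-significant first: 0xBC639EBF1693C8E9.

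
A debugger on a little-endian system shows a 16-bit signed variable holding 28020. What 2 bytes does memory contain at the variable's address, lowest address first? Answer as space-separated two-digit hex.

28020 in hexadecimal, padded to 16 bits, is 0x6D74.
Split into bytes (most-significant first): 6D 74.
Little-endian stores the least-significant byte at the lowest address.
So at ascending addresses the bytes are 74 6D.

74 6D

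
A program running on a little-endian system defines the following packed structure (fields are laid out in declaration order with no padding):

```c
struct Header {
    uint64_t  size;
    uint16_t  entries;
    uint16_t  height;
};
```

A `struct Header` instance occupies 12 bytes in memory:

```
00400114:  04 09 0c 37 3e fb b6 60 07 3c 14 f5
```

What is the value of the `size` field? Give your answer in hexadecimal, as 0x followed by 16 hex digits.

0x60B6FB3E370C0904

`size` is the first field, at byte offset 0, occupying 8 bytes.
Bytes at offsets 0..7: 04 09 0C 37 3E FB B6 60.
Little-endian: lowest address holds the least-significant byte.
Reassemble most-significant byte first: 60 B6 FB 3E 37 0C 09 04 → 0x60B6FB3E370C0904.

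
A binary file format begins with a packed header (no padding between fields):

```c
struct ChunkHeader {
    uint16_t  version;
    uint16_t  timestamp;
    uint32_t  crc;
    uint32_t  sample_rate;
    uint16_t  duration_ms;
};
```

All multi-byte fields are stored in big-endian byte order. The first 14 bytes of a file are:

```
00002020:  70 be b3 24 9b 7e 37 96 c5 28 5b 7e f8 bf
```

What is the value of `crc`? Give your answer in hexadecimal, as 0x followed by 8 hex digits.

0x9B7E3796

`crc` follows `version` (2 B), `timestamp` (2 B), so it starts at offset 2 + 2 = 4 and occupies 4 bytes.
Bytes at offsets 4..7: 9B 7E 37 96.
Big-endian: lowest address holds the most-significant byte.
The bytes are already most-significant first: 0x9B7E3796.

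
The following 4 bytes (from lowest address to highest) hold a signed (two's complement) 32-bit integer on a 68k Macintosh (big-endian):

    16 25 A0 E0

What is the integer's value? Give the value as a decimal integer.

In big-endian order the high byte comes first in memory.
The bytes are already most-significant first: 0x1625A0E0.
0x1625A0E0 = 371564768.

371564768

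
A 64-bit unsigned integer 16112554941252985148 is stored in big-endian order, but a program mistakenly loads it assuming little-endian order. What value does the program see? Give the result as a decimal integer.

4350857539417250783

16112554941252985148 in 64-bit hexadecimal is 0xDF9B4B59E159613C.
Stored big-endian, the bytes at ascending addresses are DF 9B 4B 59 E1 59 61 3C.
Read back as little-endian, the first byte is least significant, giving 0x3C6159E1594B9BDF.
0x3C6159E1594B9BDF = 4350857539417250783.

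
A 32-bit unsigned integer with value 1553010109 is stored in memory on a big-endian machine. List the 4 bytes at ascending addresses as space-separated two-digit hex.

1553010109 in hexadecimal, padded to 32 bits, is 0x5C910DBD.
Split into bytes (most-significant first): 5C 91 0D BD.
In big-endian order the high byte comes first in memory.
So the memory order matches the most-significant-first order: 5C 91 0D BD.

5C 91 0D BD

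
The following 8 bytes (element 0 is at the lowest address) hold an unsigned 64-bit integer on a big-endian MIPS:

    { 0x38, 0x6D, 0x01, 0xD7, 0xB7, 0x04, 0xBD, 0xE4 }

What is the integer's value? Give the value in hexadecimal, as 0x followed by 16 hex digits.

0x386D01D7B704BDE4

Big-endian: lowest address holds the most-significant byte.
The bytes are already most-significant first: 0x386D01D7B704BDE4.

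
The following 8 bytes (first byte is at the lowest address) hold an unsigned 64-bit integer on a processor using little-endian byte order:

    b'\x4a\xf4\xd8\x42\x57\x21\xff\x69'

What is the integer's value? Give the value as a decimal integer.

7637860151711036490

Little-endian: lowest address holds the least-significant byte.
Reassemble most-significant byte first: 69 FF 21 57 42 D8 F4 4A → 0x69FF215742D8F44A.
0x69FF215742D8F44A = 7637860151711036490.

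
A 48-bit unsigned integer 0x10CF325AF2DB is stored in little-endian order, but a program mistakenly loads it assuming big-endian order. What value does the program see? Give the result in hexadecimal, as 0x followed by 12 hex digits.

0xDBF25A32CF10

Stored little-endian, the bytes at ascending addresses are DB F2 5A 32 CF 10.
Read back as big-endian, the last byte is least significant, giving 0xDBF25A32CF10.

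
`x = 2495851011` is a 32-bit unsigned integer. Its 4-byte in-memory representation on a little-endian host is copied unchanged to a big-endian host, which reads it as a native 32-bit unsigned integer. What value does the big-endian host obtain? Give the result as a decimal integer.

2495851011 in 32-bit hexadecimal is 0x94C3AA03.
Stored little-endian, the bytes at ascending addresses are 03 AA C3 94.
Read back as big-endian, the last byte is least significant, giving 0x03AAC394.
0x03AAC394 = 61522836.

61522836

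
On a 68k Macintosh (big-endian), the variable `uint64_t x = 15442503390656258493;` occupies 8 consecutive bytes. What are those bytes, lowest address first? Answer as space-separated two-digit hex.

15442503390656258493 in hexadecimal, padded to 64 bits, is 0xD64ECB0412D4E1BD.
Split into bytes (most-significant first): D6 4E CB 04 12 D4 E1 BD.
In big-endian order the high byte comes first in memory.
So the memory order matches the most-significant-first order: D6 4E CB 04 12 D4 E1 BD.

D6 4E CB 04 12 D4 E1 BD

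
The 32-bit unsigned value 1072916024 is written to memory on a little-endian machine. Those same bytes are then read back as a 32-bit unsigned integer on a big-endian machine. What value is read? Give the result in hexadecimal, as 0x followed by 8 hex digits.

1072916024 in 32-bit hexadecimal is 0x3FF36638.
Stored little-endian, the bytes at ascending addresses are 38 66 F3 3F.
Read back as big-endian, the last byte is least significant, giving 0x3866F33F.

0x3866F33F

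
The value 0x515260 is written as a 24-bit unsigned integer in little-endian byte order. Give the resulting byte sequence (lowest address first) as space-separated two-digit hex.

60 52 51

Split into bytes (most-significant first): 51 52 60.
Little-endian stores the least-significant byte at the lowest address.
So at ascending addresses the bytes are 60 52 51.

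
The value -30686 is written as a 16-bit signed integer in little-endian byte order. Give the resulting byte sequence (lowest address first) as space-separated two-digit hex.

22 88

Two's complement of -30686 in 16 bits: 30686 = 0x77DE; invert → 0x8821; add 1 → 0x8822.
Split into bytes (most-significant first): 88 22.
Little-endian stores the least-significant byte at the lowest address.
So at ascending addresses the bytes are 22 88.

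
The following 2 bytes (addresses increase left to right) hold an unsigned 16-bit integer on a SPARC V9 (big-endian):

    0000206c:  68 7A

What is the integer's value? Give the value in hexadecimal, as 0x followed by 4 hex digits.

0x687A

In big-endian order the high byte comes first in memory.
The bytes are already most-significant first: 0x687A.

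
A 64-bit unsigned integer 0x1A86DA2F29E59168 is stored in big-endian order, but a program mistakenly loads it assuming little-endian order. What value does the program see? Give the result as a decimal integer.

7535055616626820634

Stored big-endian, the bytes at ascending addresses are 1A 86 DA 2F 29 E5 91 68.
Read back as little-endian, the first byte is least significant, giving 0x6891E5292FDA861A.
0x6891E5292FDA861A = 7535055616626820634.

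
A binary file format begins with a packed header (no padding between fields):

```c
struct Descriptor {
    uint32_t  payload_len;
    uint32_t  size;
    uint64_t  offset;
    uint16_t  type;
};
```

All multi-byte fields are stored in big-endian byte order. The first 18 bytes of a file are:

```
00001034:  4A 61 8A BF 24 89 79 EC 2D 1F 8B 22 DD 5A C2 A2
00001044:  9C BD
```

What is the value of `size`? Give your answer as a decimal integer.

612989420

`size` follows `payload_len` (4 bytes), so it starts at byte offset 4 and occupies 4 bytes.
Bytes at offsets 4..7: 24 89 79 EC.
Big-endian stores the most-significant byte at the lowest address.
The bytes are already most-significant first: 0x248979EC.
0x248979EC = 612989420.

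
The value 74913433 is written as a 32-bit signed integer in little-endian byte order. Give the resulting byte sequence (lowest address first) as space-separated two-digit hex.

74913433 in hexadecimal, padded to 32 bits, is 0x04771699.
Split into bytes (most-significant first): 04 77 16 99.
In little-endian order the low byte comes first in memory.
So at ascending addresses the bytes are 99 16 77 04.

99 16 77 04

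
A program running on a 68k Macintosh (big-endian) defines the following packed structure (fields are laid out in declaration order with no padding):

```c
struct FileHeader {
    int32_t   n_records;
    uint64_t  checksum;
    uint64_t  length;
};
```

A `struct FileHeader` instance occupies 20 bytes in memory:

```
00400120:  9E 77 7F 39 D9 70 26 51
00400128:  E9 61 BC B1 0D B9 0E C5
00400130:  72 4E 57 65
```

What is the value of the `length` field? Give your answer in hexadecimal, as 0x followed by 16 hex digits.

`length` follows `n_records` (4 B), `checksum` (8 B), so it starts at offset 4 + 8 = 12 and occupies 8 bytes.
Bytes at offsets 12..19: 0D B9 0E C5 72 4E 57 65.
Big-endian: lowest address holds the most-significant byte.
The bytes are already most-significant first: 0x0DB90EC5724E5765.

0x0DB90EC5724E5765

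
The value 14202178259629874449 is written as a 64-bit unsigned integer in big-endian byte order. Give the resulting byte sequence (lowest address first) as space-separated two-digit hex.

14202178259629874449 in hexadecimal, padded to 64 bits, is 0xC51845E17A039D11.
Split into bytes (most-significant first): C5 18 45 E1 7A 03 9D 11.
In big-endian order the high byte comes first in memory.
So the memory order matches the most-significant-first order: C5 18 45 E1 7A 03 9D 11.

C5 18 45 E1 7A 03 9D 11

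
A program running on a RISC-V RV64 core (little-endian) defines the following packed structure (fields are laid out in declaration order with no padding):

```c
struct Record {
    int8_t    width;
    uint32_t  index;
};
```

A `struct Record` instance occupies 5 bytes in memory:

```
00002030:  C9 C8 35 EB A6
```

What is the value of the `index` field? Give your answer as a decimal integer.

2800432584

`index` follows `width` (1 byte), so it starts at byte offset 1 and occupies 4 bytes.
Bytes at offsets 1..4: C8 35 EB A6.
Little-endian: lowest address holds the least-significant byte.
Reassemble most-significant byte first: A6 EB 35 C8 → 0xA6EB35C8.
0xA6EB35C8 = 2800432584.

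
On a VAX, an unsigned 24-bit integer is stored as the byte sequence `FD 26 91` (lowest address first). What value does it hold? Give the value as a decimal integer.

In little-endian order the low byte comes first in memory.
Reassemble most-significant byte first: 91 26 FD → 0x9126FD.
0x9126FD = 9512701.

9512701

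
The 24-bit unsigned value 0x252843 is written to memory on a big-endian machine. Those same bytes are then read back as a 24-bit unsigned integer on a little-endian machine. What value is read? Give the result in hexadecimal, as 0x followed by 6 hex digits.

Stored big-endian, the bytes at ascending addresses are 25 28 43.
Read back as little-endian, the first byte is least significant, giving 0x432825.

0x432825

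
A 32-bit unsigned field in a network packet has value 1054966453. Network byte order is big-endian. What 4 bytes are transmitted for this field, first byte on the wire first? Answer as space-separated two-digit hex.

3E E1 82 B5

1054966453 in hexadecimal, padded to 32 bits, is 0x3EE182B5.
Split into bytes (most-significant first): 3E E1 82 B5.
Big-endian stores the most-significant byte at the lowest address.
So the memory order matches the most-significant-first order: 3E E1 82 B5.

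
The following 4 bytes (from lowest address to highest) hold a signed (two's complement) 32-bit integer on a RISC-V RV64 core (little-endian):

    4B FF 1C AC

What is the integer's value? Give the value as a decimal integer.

-1407385781

Little-endian: lowest address holds the least-significant byte.
Reassemble most-significant byte first: AC 1C FF 4B → 0xAC1CFF4B.
Top bit is set, so as a signed 32-bit value this is 0xAC1CFF4B − 2^32 = -1407385781.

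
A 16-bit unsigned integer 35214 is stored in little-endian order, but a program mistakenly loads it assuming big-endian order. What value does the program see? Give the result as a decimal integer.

36489

35214 in 16-bit hexadecimal is 0x898E.
Stored little-endian, the bytes at ascending addresses are 8E 89.
Read back as big-endian, the last byte is least significant, giving 0x8E89.
0x8E89 = 36489.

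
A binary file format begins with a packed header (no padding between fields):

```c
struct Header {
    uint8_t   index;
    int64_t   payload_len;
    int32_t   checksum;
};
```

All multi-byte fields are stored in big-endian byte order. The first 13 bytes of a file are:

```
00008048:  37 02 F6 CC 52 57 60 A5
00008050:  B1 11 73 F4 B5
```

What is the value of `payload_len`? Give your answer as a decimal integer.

`payload_len` follows `index` (1 byte), so it starts at byte offset 1 and occupies 8 bytes.
Bytes at offsets 1..8: 02 F6 CC 52 57 60 A5 B1.
Big-endian: lowest address holds the most-significant byte.
The bytes are already most-significant first: 0x02F6CC525760A5B1.
0x02F6CC525760A5B1 = 213582686372013489.

213582686372013489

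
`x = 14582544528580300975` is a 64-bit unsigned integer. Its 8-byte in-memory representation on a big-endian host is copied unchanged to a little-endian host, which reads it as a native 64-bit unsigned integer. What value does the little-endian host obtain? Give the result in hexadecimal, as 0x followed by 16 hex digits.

0xAF5058B3FC9A5FCA

14582544528580300975 in 64-bit hexadecimal is 0xCA5F9AFCB35850AF.
Stored big-endian, the bytes at ascending addresses are CA 5F 9A FC B3 58 50 AF.
Read back as little-endian, the first byte is least significant, giving 0xAF5058B3FC9A5FCA.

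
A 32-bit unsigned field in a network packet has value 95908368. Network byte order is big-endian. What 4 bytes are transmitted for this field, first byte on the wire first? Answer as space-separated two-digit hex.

95908368 in hexadecimal, padded to 32 bits, is 0x05B77210.
Split into bytes (most-significant first): 05 B7 72 10.
Big-endian stores the most-significant byte at the lowest address.
So the memory order matches the most-significant-first order: 05 B7 72 10.

05 B7 72 10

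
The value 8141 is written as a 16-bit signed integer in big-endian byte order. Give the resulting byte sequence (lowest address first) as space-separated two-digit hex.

8141 in hexadecimal, padded to 16 bits, is 0x1FCD.
Split into bytes (most-significant first): 1F CD.
Big-endian stores the most-significant byte at the lowest address.
So the memory order matches the most-significant-first order: 1F CD.

1F CD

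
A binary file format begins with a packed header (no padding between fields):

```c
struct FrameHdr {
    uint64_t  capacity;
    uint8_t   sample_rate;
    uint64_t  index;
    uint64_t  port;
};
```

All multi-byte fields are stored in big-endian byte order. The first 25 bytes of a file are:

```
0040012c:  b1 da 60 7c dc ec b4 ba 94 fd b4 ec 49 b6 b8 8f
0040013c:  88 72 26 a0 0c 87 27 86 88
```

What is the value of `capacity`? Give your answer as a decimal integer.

12815661779034879162

`capacity` is the first field, at byte offset 0, occupying 8 bytes.
Bytes at offsets 0..7: B1 DA 60 7C DC EC B4 BA.
In big-endian order the high byte comes first in memory.
The bytes are already most-significant first: 0xB1DA607CDCECB4BA.
0xB1DA607CDCECB4BA = 12815661779034879162.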